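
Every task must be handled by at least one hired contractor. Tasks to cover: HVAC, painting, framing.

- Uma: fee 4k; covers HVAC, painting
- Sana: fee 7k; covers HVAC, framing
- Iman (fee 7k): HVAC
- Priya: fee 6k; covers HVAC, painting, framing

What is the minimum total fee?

The greedy cost-per-new-task heuristic would pick Uma and Priya for 10, but a cheaper cover exists.
Priya alone covers HVAC, painting, framing — every task.
Total fee: 6.
No cover costs less than 6.

6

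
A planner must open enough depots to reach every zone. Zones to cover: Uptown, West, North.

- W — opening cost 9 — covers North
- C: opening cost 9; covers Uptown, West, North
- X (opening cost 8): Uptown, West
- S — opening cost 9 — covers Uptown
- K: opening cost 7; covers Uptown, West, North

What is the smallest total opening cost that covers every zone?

7

K alone covers Uptown, West, North — every zone.
Total opening cost: 7.
No cover costs less than 7.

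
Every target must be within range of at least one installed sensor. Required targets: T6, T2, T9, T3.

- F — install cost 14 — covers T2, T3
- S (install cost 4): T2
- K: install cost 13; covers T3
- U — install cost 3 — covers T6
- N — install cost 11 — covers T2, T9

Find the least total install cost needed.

27

This is an integer covering problem.
Choose K, U, and N: together they cover T6, T2, T9, T3 — every target.
Total install cost: 13 + 3 + 11 = 27.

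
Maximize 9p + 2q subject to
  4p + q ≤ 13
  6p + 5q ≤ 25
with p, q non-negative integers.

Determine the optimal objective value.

The continuous relaxation peaks at (3.25, 0) with value 29.25; rounding to a feasible lattice point costs some objective.
(p,q)=(3,1): 4·3+1·1=13≤13, 6·3+5·1=23≤25, objective 29.
(p,q)=(3,0): 4·3+1·0=12≤13, 6·3+5·0=18≤25, objective 27.
Maximum is 29 at (p,q)=(3,1).

29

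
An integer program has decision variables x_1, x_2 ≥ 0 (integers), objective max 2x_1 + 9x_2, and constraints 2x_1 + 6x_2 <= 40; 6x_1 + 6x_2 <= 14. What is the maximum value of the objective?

Relaxing integrality, the LP optimum is 21.00 at (x_1,x_2) = (0, 2.33), which is not an integer point.
(x_1,x_2)=(0,2): 2·0+6·2=12≤40, 6·0+6·2=12≤14, objective 18.
(x_1,x_2)=(1,1): 2·1+6·1=8≤40, 6·1+6·1=12≤14, objective 11.
Maximum is 18 at (x_1,x_2)=(0,2).

18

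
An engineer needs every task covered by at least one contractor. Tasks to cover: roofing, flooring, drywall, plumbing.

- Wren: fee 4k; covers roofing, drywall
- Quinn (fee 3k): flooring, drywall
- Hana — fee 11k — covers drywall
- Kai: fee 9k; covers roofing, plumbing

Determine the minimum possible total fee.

The greedy cost-per-new-task heuristic would pick Quinn, Wren, and Kai for 16, but a cheaper cover exists.
Choose Quinn and Kai: together they cover roofing, flooring, drywall, plumbing — every task.
Total fee: 3 + 9 = 12.
No cover costs less than 12.

12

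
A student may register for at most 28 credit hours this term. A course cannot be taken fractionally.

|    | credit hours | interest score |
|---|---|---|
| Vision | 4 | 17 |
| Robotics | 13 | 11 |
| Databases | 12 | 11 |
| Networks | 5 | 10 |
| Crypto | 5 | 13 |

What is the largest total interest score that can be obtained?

Allowing fractional choices, the relaxed optimum would be about 52.7, but courses are indivisible.
Vision + Databases + Networks + Crypto: credit hours 4 + 12 + 5 + 5 = 26 ≤ 28, interest score 17 + 11 + 10 + 13 = 51.
Vision + Robotics + Networks + Crypto: credit hours 4 + 13 + 5 + 5 = 27 ≤ 28, interest score 17 + 11 + 10 + 13 = 51.
The maximum interest score is 51; one optimal choice is Vision, Databases, Networks, and Crypto.

51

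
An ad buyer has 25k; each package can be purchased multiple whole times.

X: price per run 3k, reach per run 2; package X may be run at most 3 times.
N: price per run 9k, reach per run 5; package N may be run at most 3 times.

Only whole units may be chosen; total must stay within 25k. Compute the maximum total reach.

14

2×X and 2×N: price 24 ≤ 25, reach 2·2 + 2·5 = 14.
1×X and 2×N: price 21 ≤ 25, reach 1·2 + 2·5 = 12.
Best is 14.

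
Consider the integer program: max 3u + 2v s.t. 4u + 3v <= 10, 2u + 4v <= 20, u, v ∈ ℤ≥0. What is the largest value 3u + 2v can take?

(u,v)=(1,2): 4·1+3·2=10≤10, 2·1+4·2=10≤20, objective 7.
(u,v)=(0,3): 4·0+3·3=9≤10, 2·0+4·3=12≤20, objective 6.
(u,v)=(2,0): 4·2+3·0=8≤10, 2·2+4·0=4≤20, objective 6.
Maximum is 7 at (u,v)=(1,2).

7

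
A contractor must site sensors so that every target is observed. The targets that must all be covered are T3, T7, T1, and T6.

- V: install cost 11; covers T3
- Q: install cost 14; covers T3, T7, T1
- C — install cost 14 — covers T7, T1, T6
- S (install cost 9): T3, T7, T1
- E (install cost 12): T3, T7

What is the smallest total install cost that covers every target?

23

This is a weighted set-cover instance.
Choose C and S: together they cover T3, T7, T1, T6 — every target.
Total install cost: 14 + 9 = 23.
No cover costs less than 23.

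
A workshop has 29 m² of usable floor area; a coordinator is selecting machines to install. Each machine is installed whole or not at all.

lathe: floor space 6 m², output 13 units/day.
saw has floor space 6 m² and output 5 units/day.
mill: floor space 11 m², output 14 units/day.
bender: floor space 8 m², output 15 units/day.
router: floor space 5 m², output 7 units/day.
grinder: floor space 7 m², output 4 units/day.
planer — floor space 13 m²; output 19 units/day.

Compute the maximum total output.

47

Treat it as a binary knapsack problem.
lathe + mill + bender: floor space 6 + 11 + 8 = 25 ≤ 29, output 13 + 14 + 15 = 42.
lathe + bender + planer: floor space 6 + 8 + 13 = 27 ≤ 29, output 13 + 15 + 19 = 47.
Best is lathe, bender, and planer with total output 47.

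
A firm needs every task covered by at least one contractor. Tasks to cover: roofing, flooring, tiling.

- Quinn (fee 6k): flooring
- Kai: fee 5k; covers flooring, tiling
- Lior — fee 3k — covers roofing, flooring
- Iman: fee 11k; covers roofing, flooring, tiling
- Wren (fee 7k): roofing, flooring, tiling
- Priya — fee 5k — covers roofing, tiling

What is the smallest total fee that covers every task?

7

The greedy cost-per-new-task heuristic would pick Lior and Kai for 8, but a cheaper cover exists.
Wren alone covers roofing, flooring, tiling — every task.
Total fee: 7.
No cover costs less than 7.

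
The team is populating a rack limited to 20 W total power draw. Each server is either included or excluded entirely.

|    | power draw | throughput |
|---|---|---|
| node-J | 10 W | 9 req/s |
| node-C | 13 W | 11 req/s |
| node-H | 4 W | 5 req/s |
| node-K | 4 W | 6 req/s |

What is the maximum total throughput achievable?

Allowing fractional choices, the relaxed optimum would be about 21.7, but servers are indivisible.
node-J + node-H + node-K: power draw 10 + 4 + 4 = 18 ≤ 20, throughput 9 + 5 + 6 = 20.
node-C + node-K: power draw 13 + 4 = 17 ≤ 20, throughput 11 + 6 = 17.
Best is node-J, node-H, and node-K with total throughput 20.

20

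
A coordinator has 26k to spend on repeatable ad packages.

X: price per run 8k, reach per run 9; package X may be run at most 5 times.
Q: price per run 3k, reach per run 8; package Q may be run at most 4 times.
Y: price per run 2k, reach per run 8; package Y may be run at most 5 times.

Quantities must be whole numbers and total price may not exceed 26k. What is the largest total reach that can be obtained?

72

This is a bounded integer knapsack.
Y has the best ratio (8/2); taking only Y gives at most 5×8 = 40 (stopped by the supply cap of 5).
Mixing does better — 4×Q and 5×Y: price 22 ≤ 26, reach 4·8 + 5·8 = 72.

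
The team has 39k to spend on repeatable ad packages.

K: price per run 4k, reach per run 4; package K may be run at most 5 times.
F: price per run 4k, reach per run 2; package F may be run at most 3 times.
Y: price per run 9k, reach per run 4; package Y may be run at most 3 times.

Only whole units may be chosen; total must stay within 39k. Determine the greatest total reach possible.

K has the best ratio (4/4); taking only K gives at most 5×4 = 20 (stopped by the supply cap of 5).
Mixing does better — 5×K and 2×Y: price 38 ≤ 39, reach 5·4 + 2·4 = 28.

28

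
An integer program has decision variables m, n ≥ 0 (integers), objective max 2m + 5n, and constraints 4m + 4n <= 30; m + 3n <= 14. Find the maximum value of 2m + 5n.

(m,n)=(2,4) is feasible, giving 24.
(m,n)=(4,3) is feasible, giving 23.
(m,n)=(1,4) is feasible, giving 22.
Maximum is 24 at (m,n)=(2,4).

24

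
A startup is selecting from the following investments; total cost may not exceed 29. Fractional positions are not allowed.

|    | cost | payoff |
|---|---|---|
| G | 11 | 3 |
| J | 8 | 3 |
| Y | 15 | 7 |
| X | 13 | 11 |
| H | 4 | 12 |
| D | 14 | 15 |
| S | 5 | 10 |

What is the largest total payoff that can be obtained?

37

Treat it as a binary knapsack problem.
Allowing fractional choices, the relaxed optimum would be about 42.1, but investments are indivisible.
H + D + S: cost 4 + 14 + 5 = 23 ≤ 29, payoff 12 + 15 + 10 = 37.
X + H + S: cost 13 + 4 + 5 = 22 ≤ 29, payoff 11 + 12 + 10 = 33.
Best is H, D, and S with total payoff 37.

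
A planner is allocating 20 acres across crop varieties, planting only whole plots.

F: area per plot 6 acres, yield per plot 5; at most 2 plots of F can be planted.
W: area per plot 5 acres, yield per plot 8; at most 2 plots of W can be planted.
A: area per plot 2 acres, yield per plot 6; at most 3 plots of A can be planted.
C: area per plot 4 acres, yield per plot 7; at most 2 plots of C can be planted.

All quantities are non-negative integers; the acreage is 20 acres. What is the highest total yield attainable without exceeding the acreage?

This is a bounded integer knapsack.
1×W, 3×A, and 2×C: area 19 ≤ 20, yield 1·8 + 3·6 + 2·7 = 40.
2×W, 3×A, and 1×C: area 20 ≤ 20, yield 2·8 + 3·6 + 1·7 = 41.
Best is 41.

41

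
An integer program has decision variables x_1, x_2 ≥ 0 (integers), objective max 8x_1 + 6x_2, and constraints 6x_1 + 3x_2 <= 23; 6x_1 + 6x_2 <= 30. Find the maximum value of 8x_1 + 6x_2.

(x_1,x_2)=(2,3) is feasible, giving 34.
(x_1,x_2)=(1,4) is feasible, giving 32.
(x_1,x_2)=(3,1) is feasible, giving 30.
No feasible integer point exceeds 34.

34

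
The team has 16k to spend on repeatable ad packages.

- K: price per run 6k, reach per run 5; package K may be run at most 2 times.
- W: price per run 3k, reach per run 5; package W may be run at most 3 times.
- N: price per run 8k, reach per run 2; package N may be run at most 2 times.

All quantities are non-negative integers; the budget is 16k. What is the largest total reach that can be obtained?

This is a bounded integer knapsack.
W has the best ratio (5/3); taking only W gives at most 3×5 = 15 (stopped by the supply cap of 3).
Mixing does better — 1×K and 3×W: price 15 ≤ 16, reach 1·5 + 3·5 = 20.

20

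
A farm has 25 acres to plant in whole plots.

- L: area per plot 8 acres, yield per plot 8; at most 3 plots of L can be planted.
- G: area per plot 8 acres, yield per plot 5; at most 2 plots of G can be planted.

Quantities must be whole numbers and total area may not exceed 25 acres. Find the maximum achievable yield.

24

Take 3×L: area 24 ≤ 25, yield 3·8 = 24.
L has the best ratio (8/8) and is taken to its limit of 3; remaining capacity is filled optimally with the others.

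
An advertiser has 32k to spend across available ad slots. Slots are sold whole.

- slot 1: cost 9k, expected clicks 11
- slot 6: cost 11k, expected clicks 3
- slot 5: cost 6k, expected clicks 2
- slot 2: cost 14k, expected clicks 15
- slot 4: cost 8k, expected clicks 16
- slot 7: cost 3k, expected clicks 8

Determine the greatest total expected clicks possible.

This is an integer program with binary decision variables.
Take slot 1, slot 2, and slot 4: cost 9 + 14 + 8 = 31 ≤ 32, expected clicks 11 + 15 + 16 = 42.
No other feasible combination does better.

42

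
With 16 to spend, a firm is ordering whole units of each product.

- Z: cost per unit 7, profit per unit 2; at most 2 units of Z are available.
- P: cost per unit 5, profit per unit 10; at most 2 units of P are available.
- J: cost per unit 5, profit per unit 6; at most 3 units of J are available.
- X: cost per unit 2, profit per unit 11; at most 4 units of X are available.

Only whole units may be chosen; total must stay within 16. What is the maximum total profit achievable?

54

Take 1×P and 4×X: cost 13 ≤ 16, profit 1·10 + 4·11 = 54.
X has the best ratio (11/2) and is taken to its limit of 4; remaining capacity is filled optimally with the others.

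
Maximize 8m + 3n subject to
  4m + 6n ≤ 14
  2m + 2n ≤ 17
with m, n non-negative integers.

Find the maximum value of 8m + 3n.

24

(m,n)=(3,0) is feasible, giving 24.
(m,n)=(2,1) is feasible, giving 19.
(m,n)=(2,0) is feasible, giving 16.
The best lattice point is (3,0), giving 24.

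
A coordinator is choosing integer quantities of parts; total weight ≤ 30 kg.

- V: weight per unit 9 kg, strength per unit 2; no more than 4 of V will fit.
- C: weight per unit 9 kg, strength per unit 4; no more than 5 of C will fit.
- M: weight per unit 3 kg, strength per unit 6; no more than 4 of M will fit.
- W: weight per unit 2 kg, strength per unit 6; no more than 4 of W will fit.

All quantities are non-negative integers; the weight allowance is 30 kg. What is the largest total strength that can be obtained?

52

W has the best ratio (6/2); taking only W gives at most 4×6 = 24 (stopped by the supply cap of 4).
Mixing does better — 1×C, 4×M, and 4×W: weight 29 ≤ 30, strength 1·4 + 4·6 + 4·6 = 52.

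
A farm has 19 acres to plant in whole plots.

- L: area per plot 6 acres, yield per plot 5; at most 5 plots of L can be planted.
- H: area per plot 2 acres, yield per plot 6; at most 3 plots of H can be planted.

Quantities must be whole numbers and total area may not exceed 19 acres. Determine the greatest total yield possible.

H has the best ratio (6/2); taking only H gives at most 3×6 = 18 (stopped by the supply cap of 3).
Mixing does better — 2×L and 3×H: area 18 ≤ 19, yield 2·5 + 3·6 = 28.

28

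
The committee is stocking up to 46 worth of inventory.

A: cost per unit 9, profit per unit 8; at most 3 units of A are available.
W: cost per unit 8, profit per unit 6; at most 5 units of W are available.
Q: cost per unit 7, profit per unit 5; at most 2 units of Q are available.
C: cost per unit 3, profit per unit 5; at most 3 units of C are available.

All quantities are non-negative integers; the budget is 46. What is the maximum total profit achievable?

Take 3×A, 1×W, and 3×C: cost 44 ≤ 46, profit 3·8 + 1·6 + 3·5 = 45.
C has the best ratio (5/3) and is taken to its limit of 3; remaining capacity is filled optimally with the others.

45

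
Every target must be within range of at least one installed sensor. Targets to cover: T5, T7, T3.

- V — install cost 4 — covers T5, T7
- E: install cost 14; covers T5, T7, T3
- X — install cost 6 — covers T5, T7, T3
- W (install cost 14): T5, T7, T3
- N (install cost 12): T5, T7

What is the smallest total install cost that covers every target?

6

The greedy cost-per-new-target heuristic would pick V and X for 10, but a cheaper cover exists.
X alone covers T5, T7, T3 — every target.
Total install cost: 6.
No cover costs less than 6.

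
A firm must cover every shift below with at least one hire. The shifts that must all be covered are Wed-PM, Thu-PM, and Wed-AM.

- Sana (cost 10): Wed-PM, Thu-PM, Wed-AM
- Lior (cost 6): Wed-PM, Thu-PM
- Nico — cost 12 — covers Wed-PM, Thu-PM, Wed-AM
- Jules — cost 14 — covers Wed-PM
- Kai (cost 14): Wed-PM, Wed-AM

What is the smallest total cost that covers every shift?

The greedy cost-per-new-shift heuristic would pick Lior and Sana for 16, but a cheaper cover exists.
Sana alone covers Wed-PM, Thu-PM, Wed-AM — every shift.
Total cost: 10.
No cover costs less than 10.

10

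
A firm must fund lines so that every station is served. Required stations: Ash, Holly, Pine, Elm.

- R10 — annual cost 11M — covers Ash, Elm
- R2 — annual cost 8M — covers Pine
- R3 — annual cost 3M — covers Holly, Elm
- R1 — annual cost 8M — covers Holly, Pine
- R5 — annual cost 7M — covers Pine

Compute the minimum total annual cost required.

This is a weighted set-cover instance.
The greedy cost-per-new-station heuristic would pick R3, R5, and R10 for 21, but a cheaper cover exists.
Choose R10 and R1: together they cover Ash, Holly, Pine, Elm — every station.
Total annual cost: 11 + 8 = 19.
No cover costs less than 19.

19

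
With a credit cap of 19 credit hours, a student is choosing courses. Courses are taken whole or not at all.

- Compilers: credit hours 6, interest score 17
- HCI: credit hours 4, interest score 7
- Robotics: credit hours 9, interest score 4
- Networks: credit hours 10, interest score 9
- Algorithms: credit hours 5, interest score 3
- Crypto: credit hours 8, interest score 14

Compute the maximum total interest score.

Allowing fractional choices, the relaxed optimum would be about 38.9, but courses are indivisible.
Compilers + Algorithms + Crypto: credit hours 6 + 5 + 8 = 19 ≤ 19, interest score 17 + 3 + 14 = 34.
Compilers + HCI + Crypto: credit hours 6 + 4 + 8 = 18 ≤ 19, interest score 17 + 7 + 14 = 38.
Compilers + Crypto: credit hours 6 + 8 = 14 ≤ 19, interest score 17 + 14 = 31.
Best is Compilers, HCI, and Crypto with total interest score 38.

38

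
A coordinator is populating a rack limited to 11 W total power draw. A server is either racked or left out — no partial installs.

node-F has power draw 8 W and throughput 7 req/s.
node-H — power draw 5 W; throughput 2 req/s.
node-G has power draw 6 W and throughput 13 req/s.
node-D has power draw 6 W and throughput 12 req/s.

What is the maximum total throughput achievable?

node-H + node-G: power draw 5 + 6 = 11 ≤ 11, throughput 2 + 13 = 15.
node-G: power draw 6 ≤ 11, throughput 13.
node-H + node-D: power draw 5 + 6 = 11 ≤ 11, throughput 2 + 12 = 14.
Best is node-H and node-G with total throughput 15.

15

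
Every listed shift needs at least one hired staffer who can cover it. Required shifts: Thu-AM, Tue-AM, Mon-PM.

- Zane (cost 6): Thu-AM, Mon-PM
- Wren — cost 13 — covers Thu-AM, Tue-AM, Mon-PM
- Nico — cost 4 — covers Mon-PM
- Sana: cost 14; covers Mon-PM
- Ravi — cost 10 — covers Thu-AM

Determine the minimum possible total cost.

13

This is an integer covering problem.
Wren alone covers Thu-AM, Tue-AM, Mon-PM — every shift.
Total cost: 13.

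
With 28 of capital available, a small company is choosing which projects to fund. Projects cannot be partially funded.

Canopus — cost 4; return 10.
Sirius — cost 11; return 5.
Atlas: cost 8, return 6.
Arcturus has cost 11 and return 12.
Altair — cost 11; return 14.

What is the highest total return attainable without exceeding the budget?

36

Treat it as a binary knapsack problem.
Allowing fractional choices, the relaxed optimum would be about 37.5, but projects are indivisible.
Canopus + Atlas + Altair: cost 4 + 8 + 11 = 23 ≤ 28, return 10 + 6 + 14 = 30.
Canopus + Sirius + Altair: cost 4 + 11 + 11 = 26 ≤ 28, return 10 + 5 + 14 = 29.
Canopus + Arcturus + Altair: cost 4 + 11 + 11 = 26 ≤ 28, return 10 + 12 + 14 = 36.
Best is Canopus, Arcturus, and Altair with total return 36.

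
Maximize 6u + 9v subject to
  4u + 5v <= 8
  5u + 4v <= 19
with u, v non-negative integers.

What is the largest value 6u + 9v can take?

12

(u,v)=(2,0) is feasible, giving 12.
(u,v)=(0,1) is feasible, giving 9.
(u,v)=(1,0) is feasible, giving 6.
Maximum is 12 at (u,v)=(2,0).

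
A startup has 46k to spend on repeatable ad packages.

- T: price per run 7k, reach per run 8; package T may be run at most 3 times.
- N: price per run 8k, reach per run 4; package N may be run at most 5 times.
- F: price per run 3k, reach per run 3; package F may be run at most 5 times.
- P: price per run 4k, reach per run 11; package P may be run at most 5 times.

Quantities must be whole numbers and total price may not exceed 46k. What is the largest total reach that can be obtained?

Take 2×T, 4×F, and 5×P: price 46 ≤ 46, reach 2·8 + 4·3 + 5·11 = 83.
P has the best ratio (11/4) and is taken to its limit of 5; remaining capacity is filled optimally with the others.

83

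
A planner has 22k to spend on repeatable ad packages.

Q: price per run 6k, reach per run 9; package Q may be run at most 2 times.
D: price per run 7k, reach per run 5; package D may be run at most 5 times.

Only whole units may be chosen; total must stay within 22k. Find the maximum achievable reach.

1×Q and 2×D: price 20 ≤ 22, reach 1·9 + 2·5 = 19.
2×Q and 1×D: price 19 ≤ 22, reach 2·9 + 1·5 = 23.
Best is 23.

23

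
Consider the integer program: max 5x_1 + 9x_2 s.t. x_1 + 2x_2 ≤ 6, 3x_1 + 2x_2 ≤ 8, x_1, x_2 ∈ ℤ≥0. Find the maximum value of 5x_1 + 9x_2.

The continuous relaxation peaks at (1, 2.5) with value 27.50; rounding to a feasible lattice point costs some objective.
(x_1,x_2)=(0,3): 1·0+2·3=6≤6, 3·0+2·3=6≤8, objective 27.
(x_1,x_2)=(1,2): 1·1+2·2=5≤6, 3·1+2·2=7≤8, objective 23.
(x_1,x_2)=(2,1): 1·2+2·1=4≤6, 3·2+2·1=8≤8, objective 19.
Maximum is 27 at (x_1,x_2)=(0,3).

27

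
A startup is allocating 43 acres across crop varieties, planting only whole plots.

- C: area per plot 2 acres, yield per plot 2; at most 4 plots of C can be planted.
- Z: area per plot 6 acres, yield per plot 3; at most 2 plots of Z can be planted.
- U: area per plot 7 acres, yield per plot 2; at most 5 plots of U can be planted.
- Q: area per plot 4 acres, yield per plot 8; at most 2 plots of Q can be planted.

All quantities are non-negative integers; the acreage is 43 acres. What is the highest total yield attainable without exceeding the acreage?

34

Take 4×C, 2×Z, 2×U, and 2×Q: area 42 ≤ 43, yield 4·2 + 2·3 + 2·2 + 2·8 = 34.
Q has the best ratio (8/4) and is taken to its limit of 2; remaining capacity is filled optimally with the others.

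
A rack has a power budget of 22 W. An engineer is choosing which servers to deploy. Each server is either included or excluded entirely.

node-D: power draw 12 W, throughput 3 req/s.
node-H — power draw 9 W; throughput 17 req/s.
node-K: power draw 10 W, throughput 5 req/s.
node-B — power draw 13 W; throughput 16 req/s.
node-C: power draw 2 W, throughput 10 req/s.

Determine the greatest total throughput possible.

This is a 0-1 knapsack instance.
Take node-H and node-B: power draw 9 + 13 = 22 ≤ 22, throughput 17 + 16 = 33.
No other feasible combination does better.

33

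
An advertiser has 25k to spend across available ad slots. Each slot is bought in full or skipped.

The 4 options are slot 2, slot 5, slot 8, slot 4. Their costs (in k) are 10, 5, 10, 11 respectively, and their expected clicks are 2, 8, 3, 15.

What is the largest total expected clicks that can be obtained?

Allowing fractional choices, the relaxed optimum would be about 25.7, but ad slots are indivisible.
slot 8 + slot 4: cost 10 + 11 = 21 ≤ 25, expected clicks 3 + 15 = 18.
slot 5 + slot 4: cost 5 + 11 = 16 ≤ 25, expected clicks 8 + 15 = 23.
Best is slot 5 and slot 4 with total expected clicks 23.

23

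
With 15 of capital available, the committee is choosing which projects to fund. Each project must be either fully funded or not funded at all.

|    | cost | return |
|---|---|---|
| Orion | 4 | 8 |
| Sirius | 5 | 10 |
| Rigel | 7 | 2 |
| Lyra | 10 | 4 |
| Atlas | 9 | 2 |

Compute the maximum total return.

This is an integer program with binary decision variables.
Sirius + Lyra: cost 5 + 10 = 15 ≤ 15, return 10 + 4 = 14.
Orion + Sirius: cost 4 + 5 = 9 ≤ 15, return 8 + 10 = 18.
Sirius + Rigel: cost 5 + 7 = 12 ≤ 15, return 10 + 2 = 12.
Best is Orion and Sirius with total return 18.

18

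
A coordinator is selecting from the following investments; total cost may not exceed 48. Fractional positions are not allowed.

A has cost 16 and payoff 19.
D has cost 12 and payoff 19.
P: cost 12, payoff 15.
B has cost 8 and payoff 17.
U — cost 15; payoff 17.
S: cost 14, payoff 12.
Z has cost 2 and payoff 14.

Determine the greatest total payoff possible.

This is a 0-1 knapsack instance.
Allowing fractional choices, the relaxed optimum would be about 81.6, but investments are indivisible.
A + D + P + B: cost 16 + 12 + 12 + 8 = 48 ≤ 48, payoff 19 + 19 + 15 + 17 = 70.
D + P + B + S + Z: cost 12 + 12 + 8 + 14 + 2 = 48 ≤ 48, payoff 19 + 15 + 17 + 12 + 14 = 77.
A + D + B + Z: cost 16 + 12 + 8 + 2 = 38 ≤ 48, payoff 19 + 19 + 17 + 14 = 69.
Best is D, P, B, S, and Z with total payoff 77.

77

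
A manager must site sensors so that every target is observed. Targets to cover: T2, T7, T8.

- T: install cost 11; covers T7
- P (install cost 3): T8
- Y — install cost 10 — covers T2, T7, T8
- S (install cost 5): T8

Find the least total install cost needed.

10

The greedy cost-per-new-target heuristic would pick P and Y for 13, but a cheaper cover exists.
Y alone covers T2, T7, T8 — every target.
Total install cost: 10.
No cover costs less than 10.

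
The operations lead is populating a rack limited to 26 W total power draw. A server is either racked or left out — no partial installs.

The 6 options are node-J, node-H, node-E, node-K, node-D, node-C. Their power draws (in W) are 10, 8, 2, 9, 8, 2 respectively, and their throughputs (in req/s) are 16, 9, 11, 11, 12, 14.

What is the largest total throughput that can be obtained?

This is a 0-1 knapsack instance.
Allowing fractional choices, the relaxed optimum would be about 57.9, but servers are indivisible.
node-J + node-H + node-E + node-C: power draw 10 + 8 + 2 + 2 = 22 ≤ 26, throughput 16 + 9 + 11 + 14 = 50.
node-J + node-E + node-K + node-C: power draw 10 + 2 + 9 + 2 = 23 ≤ 26, throughput 16 + 11 + 11 + 14 = 52.
node-J + node-E + node-D + node-C: power draw 10 + 2 + 8 + 2 = 22 ≤ 26, throughput 16 + 11 + 12 + 14 = 53.
Best is node-J, node-E, node-D, and node-C with total throughput 53.

53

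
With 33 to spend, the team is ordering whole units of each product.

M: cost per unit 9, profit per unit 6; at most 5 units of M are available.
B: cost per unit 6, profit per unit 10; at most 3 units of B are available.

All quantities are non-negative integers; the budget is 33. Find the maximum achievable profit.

36

Take 1×M and 3×B: cost 27 ≤ 33, profit 1·6 + 3·10 = 36.
B has the best ratio (10/6) and is taken to its limit of 3; remaining capacity is filled optimally with the others.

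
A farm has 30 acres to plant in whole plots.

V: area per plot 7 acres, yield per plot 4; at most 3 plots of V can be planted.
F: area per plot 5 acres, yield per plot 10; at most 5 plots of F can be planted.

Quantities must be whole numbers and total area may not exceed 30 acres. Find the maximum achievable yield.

50

F has the best ratio (10/5); taking only F gives at most 5×10 = 50 (stopped by the supply cap of 5).
Optimal: 5×F: area 25 ≤ 30, yield 5·10 = 50.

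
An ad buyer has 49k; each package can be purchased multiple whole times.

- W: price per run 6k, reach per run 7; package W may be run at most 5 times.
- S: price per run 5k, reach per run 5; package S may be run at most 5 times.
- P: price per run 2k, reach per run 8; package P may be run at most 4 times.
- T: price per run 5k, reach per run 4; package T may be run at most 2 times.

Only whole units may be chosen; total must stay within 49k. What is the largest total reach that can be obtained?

5×W, 2×S, and 4×P: price 48 ≤ 49, reach 5·7 + 2·5 + 4·8 = 77.
5×W, 1×S, 4×P, and 1×T: price 48 ≤ 49, reach 5·7 + 1·5 + 4·8 + 1·4 = 76.
Best is 77.

77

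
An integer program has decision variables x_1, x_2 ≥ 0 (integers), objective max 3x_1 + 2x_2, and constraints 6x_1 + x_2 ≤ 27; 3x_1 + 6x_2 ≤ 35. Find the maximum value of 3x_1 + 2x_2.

(x_1,x_2)=(4,3): 6·4+1·3=27≤27, 3·4+6·3=30≤35, objective 18.
(x_1,x_2)=(3,4): 6·3+1·4=22≤27, 3·3+6·4=33≤35, objective 17.
No feasible integer point exceeds 18.

18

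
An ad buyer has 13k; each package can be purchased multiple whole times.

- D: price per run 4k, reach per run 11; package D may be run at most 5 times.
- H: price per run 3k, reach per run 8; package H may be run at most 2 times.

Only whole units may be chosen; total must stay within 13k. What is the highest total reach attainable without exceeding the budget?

This is a bounded integer knapsack.
2×D and 1×H: price 11 ≤ 13, reach 2·11 + 1·8 = 30.
3×D: price 12 ≤ 13, reach 3·11 = 33.
Best is 33.

33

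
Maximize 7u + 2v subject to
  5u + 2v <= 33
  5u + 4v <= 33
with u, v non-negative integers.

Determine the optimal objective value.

The continuous relaxation peaks at (6.6, 0) with value 46.20; rounding to a feasible lattice point costs some objective.
(u,v)=(6,0): 5·6+2·0=30≤33, 5·6+4·0=30≤33, objective 42.
(u,v)=(5,1): 5·5+2·1=27≤33, 5·5+4·1=29≤33, objective 37.
(u,v)=(5,0): 5·5+2·0=25≤33, 5·5+4·0=25≤33, objective 35.
Maximum is 42 at (u,v)=(6,0).

42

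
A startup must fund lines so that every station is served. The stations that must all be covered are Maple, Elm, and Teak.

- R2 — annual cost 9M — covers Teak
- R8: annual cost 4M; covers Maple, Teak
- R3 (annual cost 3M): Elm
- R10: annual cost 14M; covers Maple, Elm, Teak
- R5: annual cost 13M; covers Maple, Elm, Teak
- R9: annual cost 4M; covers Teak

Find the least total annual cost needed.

Choose R8 and R3: together they cover Maple, Elm, Teak — every station.
Total annual cost: 4 + 3 = 7.

7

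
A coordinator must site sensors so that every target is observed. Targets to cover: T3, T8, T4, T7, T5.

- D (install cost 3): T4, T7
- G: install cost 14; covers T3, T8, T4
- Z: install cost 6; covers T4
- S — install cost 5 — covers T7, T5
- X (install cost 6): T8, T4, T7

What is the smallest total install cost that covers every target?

The greedy cost-per-new-target heuristic would pick D, S, X, and G for 28, but a cheaper cover exists.
Choose G and S: together they cover T3, T8, T4, T7, T5 — every target.
Total install cost: 14 + 5 = 19.
No cover costs less than 19.

19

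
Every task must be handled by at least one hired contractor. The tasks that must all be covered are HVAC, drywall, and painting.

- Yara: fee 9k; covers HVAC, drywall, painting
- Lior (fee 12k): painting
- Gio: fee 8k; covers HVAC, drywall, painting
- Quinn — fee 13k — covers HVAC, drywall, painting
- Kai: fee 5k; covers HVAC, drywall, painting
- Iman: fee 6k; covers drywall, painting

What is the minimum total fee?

5

Kai alone covers HVAC, drywall, painting — every task.
Total fee: 5.
No cover costs less than 5.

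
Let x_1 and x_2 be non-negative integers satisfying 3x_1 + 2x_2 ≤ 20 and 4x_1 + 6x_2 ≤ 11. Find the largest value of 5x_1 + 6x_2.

11

(x_1,x_2)=(1,1): 3·1+2·1=5≤20, 4·1+6·1=10≤11, objective 11.
(x_1,x_2)=(2,0): 3·2+2·0=6≤20, 4·2+6·0=8≤11, objective 10.
The best lattice point is (1,1), giving 11.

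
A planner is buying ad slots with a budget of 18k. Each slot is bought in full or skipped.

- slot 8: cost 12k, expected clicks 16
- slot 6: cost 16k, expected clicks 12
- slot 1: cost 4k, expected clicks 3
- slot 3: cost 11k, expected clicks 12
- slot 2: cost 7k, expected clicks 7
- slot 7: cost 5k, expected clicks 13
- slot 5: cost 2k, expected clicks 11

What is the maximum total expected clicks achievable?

36

Allowing fractional choices, the relaxed optimum would be about 38.7, but ad slots are indivisible.
slot 3 + slot 7 + slot 5: cost 11 + 5 + 2 = 18 ≤ 18, expected clicks 12 + 13 + 11 = 36.
slot 1 + slot 2 + slot 7 + slot 5: cost 4 + 7 + 5 + 2 = 18 ≤ 18, expected clicks 3 + 7 + 13 + 11 = 34.
Best is slot 3, slot 7, and slot 5 with total expected clicks 36.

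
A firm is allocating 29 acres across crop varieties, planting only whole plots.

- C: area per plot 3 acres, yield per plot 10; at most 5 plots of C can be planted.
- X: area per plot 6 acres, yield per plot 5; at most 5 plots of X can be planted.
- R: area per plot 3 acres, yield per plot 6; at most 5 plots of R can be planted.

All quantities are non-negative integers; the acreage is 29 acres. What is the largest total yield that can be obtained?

74

C has the best ratio (10/3); taking only C gives at most 5×10 = 50 (stopped by the supply cap of 5).
Mixing does better — 5×C and 4×R: area 27 ≤ 29, yield 5·10 + 4·6 = 74.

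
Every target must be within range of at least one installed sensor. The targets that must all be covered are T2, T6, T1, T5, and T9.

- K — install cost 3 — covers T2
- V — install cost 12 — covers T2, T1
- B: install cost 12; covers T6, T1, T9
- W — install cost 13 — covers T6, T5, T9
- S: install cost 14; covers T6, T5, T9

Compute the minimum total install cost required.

25

Choose V and W: together they cover T2, T6, T1, T5, T9 — every target.
Total install cost: 12 + 13 = 25.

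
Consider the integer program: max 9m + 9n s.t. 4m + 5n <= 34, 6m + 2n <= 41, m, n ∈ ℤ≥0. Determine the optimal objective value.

72

The continuous relaxation peaks at (6.23, 1.82) with value 72.41; rounding to a feasible lattice point costs some objective.
(m,n)=(6,2): 4·6+5·2=34≤34, 6·6+2·2=40≤41, objective 72.
(m,n)=(6,1): 4·6+5·1=29≤34, 6·6+2·1=38≤41, objective 63.
Maximum is 72 at (m,n)=(6,2).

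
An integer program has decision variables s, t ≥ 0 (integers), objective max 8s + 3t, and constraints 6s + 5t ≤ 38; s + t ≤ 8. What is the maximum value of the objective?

(s,t)=(6,0): 6·6+5·0=36≤38, 1·6+1·0=6≤8, objective 48.
(s,t)=(5,1): 6·5+5·1=35≤38, 1·5+1·1=6≤8, objective 43.
(s,t)=(5,0): 6·5+5·0=30≤38, 1·5+1·0=5≤8, objective 40.
The best lattice point is (6,0), giving 48.

48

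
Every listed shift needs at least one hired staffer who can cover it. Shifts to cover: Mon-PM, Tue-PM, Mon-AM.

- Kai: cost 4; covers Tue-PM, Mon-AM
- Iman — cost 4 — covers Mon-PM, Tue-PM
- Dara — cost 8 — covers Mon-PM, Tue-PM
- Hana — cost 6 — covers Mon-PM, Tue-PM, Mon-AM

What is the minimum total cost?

Hana alone covers Mon-PM, Tue-PM, Mon-AM — every shift.
Total cost: 6.

6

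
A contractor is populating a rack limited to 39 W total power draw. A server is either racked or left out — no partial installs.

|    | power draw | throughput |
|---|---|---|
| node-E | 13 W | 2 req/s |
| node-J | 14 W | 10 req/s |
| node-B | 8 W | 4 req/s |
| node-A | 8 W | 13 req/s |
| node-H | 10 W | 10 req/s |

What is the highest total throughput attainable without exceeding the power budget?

33

node-B + node-A + node-H: power draw 8 + 8 + 10 = 26 ≤ 39, throughput 4 + 13 + 10 = 27.
node-E + node-B + node-A + node-H: power draw 13 + 8 + 8 + 10 = 39 ≤ 39, throughput 2 + 4 + 13 + 10 = 29.
node-J + node-A + node-H: power draw 14 + 8 + 10 = 32 ≤ 39, throughput 10 + 13 + 10 = 33.
Best is node-J, node-A, and node-H with total throughput 33.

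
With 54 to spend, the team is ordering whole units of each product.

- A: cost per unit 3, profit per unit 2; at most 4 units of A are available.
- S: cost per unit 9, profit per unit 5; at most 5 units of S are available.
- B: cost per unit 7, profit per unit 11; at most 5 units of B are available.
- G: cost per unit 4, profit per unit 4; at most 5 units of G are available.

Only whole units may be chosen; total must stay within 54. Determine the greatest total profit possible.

5×B and 4×G: cost 51 ≤ 54, profit 5·11 + 4·4 = 71.
1×A, 5×B, and 4×G: cost 54 ≤ 54, profit 1·2 + 5·11 + 4·4 = 73.
Best is 73.

73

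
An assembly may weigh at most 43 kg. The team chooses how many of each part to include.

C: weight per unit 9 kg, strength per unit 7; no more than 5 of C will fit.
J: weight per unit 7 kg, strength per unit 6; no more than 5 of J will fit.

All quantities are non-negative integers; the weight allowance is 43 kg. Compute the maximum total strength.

34

4×C and 1×J: weight 43 ≤ 43, strength 4·7 + 1·6 = 34.
3×C and 2×J: weight 41 ≤ 43, strength 3·7 + 2·6 = 33.
Best is 34.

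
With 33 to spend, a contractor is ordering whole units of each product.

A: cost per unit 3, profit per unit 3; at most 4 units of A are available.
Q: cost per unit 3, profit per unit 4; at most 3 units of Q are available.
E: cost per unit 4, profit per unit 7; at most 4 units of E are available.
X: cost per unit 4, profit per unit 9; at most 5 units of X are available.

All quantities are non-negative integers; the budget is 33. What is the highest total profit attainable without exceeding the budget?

66

This is a bounded integer knapsack.
3×E and 5×X: cost 32 ≤ 33, profit 3·7 + 5·9 = 66.
4×E and 4×X: cost 32 ≤ 33, profit 4·7 + 4·9 = 64.
Best is 66.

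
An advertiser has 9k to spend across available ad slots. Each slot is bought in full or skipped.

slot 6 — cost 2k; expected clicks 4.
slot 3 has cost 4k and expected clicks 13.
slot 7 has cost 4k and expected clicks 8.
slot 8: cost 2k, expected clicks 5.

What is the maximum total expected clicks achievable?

This is an integer program with binary decision variables.
Take slot 6, slot 3, and slot 8: cost 2 + 4 + 2 = 8 ≤ 9, expected clicks 4 + 13 + 5 = 22.
No other feasible combination does better.

22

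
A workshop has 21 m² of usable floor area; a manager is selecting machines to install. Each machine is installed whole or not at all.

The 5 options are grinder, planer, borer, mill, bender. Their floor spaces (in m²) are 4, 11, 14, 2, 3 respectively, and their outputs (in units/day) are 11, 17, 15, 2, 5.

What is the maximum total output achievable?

35

grinder + planer + bender: floor space 4 + 11 + 3 = 18 ≤ 21, output 11 + 17 + 5 = 33.
grinder + planer + mill + bender: floor space 4 + 11 + 2 + 3 = 20 ≤ 21, output 11 + 17 + 2 + 5 = 35.
Best is grinder, planer, mill, and bender with total output 35.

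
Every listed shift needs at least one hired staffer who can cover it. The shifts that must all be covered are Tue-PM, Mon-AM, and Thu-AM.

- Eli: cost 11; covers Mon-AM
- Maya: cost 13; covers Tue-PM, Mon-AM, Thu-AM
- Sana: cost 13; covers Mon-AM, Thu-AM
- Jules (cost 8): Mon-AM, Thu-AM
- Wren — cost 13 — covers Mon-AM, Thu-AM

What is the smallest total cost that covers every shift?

The greedy cost-per-new-shift heuristic would pick Jules and Maya for 21, but a cheaper cover exists.
Maya alone covers Tue-PM, Mon-AM, Thu-AM — every shift.
Total cost: 13.
No cover costs less than 13.

13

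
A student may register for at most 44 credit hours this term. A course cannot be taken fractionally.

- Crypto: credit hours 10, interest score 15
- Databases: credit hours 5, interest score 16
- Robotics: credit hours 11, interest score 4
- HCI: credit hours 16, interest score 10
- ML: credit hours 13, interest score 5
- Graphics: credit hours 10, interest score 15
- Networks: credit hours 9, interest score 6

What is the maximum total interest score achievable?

56

Treat it as a binary knapsack problem.
Crypto + Databases + Graphics + Networks: credit hours 10 + 5 + 10 + 9 = 34 ≤ 44, interest score 15 + 16 + 15 + 6 = 52.
Crypto + Databases + HCI + Graphics: credit hours 10 + 5 + 16 + 10 = 41 ≤ 44, interest score 15 + 16 + 10 + 15 = 56.
Crypto + Databases + ML + Graphics: credit hours 10 + 5 + 13 + 10 = 38 ≤ 44, interest score 15 + 16 + 5 + 15 = 51.
Best is Crypto, Databases, HCI, and Graphics with total interest score 56.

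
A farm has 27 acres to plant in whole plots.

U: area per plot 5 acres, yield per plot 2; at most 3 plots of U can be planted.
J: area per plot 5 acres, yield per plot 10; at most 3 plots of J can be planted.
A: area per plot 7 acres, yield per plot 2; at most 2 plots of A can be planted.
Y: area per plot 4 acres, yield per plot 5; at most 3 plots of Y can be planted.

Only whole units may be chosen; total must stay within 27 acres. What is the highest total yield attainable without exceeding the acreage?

J has the best ratio (10/5); taking only J gives at most 3×10 = 30 (stopped by the supply cap of 3).
Mixing does better — 3×J and 3×Y: area 27 ≤ 27, yield 3·10 + 3·5 = 45.

45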